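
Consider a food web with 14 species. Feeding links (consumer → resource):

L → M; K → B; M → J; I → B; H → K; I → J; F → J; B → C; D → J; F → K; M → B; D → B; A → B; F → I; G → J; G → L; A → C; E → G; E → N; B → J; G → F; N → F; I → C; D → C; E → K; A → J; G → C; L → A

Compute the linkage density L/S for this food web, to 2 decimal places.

L/S = 2.00

There are L = 28 links among S = 14 species.
L/S = 28/14 = 2.0000 ≈ 2.00.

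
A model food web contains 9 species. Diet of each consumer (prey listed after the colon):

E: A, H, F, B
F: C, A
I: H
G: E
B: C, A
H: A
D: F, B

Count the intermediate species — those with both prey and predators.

Intermediate species (has both prey and predators): H, F, B, E.
Count: 4.

4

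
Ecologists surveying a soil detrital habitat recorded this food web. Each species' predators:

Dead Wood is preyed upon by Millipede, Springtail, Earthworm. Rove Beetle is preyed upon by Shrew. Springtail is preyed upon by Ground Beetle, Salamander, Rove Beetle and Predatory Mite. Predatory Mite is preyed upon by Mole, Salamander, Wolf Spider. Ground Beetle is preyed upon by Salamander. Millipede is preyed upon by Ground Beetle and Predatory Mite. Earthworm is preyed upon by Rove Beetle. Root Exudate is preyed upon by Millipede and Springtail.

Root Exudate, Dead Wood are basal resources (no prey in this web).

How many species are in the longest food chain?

4 species

One longest chain: Root Exudate → Millipede → Ground Beetle → Salamander.
It has 4 species and 3 links.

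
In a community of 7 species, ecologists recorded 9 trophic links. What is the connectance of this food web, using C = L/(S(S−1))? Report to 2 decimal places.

The web has S = 7 species and L = 9 feeding links.
C = L / (S(S−1)) = 9 / 42 = 0.2143 ≈ 0.21.

C = 0.21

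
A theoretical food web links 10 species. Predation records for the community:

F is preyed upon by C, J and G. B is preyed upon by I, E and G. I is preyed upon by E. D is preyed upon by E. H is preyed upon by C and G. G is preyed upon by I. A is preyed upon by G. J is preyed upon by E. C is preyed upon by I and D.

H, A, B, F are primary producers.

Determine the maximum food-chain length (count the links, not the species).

3 links

One longest chain: H → C → D → E.
It has 4 species and 3 links.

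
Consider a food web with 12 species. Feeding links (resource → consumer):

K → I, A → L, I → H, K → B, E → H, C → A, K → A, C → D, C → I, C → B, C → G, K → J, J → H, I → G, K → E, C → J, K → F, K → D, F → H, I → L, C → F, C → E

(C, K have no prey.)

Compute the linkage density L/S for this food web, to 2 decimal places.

L/S = 1.83

There are L = 22 links among S = 12 species.
L/S = 22/12 = 1.8333 ≈ 1.83.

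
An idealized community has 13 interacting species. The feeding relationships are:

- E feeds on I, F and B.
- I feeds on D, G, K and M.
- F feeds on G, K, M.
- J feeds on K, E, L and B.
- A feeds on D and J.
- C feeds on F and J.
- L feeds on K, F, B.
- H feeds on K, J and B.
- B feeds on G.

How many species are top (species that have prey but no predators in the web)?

3

Top species (has prey, but nothing eats it): H, C, A.
Count: 3.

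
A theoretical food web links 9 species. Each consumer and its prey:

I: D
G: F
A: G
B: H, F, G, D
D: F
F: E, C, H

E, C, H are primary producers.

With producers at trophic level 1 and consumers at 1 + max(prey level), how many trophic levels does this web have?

Producers (level 1): E, C, H.
E → F → G → A gives A level 4.
No species has a prey at level 4, so no species reaches level 5.

4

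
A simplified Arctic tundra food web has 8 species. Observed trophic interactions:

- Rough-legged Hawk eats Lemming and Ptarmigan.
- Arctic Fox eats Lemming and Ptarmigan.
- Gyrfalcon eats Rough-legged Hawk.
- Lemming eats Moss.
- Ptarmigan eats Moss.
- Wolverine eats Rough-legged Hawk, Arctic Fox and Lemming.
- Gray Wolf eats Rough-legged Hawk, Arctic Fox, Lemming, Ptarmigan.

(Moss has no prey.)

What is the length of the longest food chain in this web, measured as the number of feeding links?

One longest chain: Moss → Ptarmigan → Rough-legged Hawk → Wolverine.
It has 4 species and 3 links.

3 links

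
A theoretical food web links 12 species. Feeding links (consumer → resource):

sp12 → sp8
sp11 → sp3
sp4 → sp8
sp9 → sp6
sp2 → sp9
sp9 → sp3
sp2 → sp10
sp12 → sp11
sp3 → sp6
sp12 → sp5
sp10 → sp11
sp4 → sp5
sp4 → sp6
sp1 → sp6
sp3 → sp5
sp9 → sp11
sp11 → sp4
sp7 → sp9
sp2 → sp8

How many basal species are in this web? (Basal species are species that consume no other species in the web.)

3

Basal species (no prey listed): sp5, sp8, sp6.
Count: 3.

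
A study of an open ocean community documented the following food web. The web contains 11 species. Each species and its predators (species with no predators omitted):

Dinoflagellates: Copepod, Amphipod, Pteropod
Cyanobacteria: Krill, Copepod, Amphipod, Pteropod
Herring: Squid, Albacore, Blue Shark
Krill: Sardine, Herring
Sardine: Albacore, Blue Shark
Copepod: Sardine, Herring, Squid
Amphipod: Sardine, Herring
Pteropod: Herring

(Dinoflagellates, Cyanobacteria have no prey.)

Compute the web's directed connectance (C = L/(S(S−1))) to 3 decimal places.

The web has S = 11 species and L = 20 feeding links.
C = L / (S(S−1)) = 20 / 110 = 0.1818 ≈ 0.182.

C = 0.182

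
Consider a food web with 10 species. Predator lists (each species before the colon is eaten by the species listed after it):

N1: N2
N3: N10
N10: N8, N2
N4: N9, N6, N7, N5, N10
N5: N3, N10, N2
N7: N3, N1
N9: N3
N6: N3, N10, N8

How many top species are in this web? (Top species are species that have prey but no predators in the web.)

2

Top species (has prey, but nothing eats it): N8, N2.
Count: 2.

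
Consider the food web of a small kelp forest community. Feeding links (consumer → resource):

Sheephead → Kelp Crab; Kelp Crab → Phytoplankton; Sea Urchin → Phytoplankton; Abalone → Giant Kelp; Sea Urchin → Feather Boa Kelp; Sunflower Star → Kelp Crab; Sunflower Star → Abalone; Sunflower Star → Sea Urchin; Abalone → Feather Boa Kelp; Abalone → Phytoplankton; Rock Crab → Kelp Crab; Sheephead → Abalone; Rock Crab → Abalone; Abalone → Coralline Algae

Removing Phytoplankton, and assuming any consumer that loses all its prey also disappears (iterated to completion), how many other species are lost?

Remove Phytoplankton.
Round 1: Kelp Crab (all prey gone) → extinct.
No further losses. Total secondary extinctions: 1.

1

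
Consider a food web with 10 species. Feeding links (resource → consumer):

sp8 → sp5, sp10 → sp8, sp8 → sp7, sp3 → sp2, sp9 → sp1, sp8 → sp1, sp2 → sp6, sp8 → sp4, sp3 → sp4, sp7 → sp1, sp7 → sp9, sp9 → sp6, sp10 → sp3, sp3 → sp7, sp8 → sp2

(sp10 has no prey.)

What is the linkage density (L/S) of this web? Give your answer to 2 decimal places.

L/S = 1.50

There are L = 15 links among S = 10 species.
L/S = 15/10 = 1.5000 ≈ 1.50.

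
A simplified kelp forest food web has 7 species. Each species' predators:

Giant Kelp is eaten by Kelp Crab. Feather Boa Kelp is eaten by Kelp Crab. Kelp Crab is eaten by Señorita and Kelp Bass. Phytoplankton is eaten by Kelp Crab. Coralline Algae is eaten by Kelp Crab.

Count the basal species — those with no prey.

Basal species (no prey listed): Coralline Algae, Phytoplankton, Giant Kelp, Feather Boa Kelp.
Count: 4.

4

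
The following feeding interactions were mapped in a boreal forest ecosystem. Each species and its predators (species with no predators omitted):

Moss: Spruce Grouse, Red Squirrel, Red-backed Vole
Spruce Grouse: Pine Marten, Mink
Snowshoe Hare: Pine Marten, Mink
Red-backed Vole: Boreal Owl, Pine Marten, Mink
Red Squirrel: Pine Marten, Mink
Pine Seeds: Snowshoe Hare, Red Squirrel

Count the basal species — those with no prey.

2

Basal species (no prey listed): Pine Seeds, Moss.
Count: 2.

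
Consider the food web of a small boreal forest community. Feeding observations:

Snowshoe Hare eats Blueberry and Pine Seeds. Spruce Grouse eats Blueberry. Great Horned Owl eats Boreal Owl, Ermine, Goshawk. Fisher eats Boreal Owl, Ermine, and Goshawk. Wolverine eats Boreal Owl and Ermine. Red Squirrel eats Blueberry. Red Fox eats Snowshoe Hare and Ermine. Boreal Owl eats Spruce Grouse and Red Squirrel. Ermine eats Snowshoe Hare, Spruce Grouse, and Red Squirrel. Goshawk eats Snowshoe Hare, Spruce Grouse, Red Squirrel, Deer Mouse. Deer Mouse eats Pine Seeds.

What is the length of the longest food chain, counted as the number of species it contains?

One longest chain: Pine Seeds → Deer Mouse → Goshawk → Fisher.
It has 4 species and 3 links.

4 species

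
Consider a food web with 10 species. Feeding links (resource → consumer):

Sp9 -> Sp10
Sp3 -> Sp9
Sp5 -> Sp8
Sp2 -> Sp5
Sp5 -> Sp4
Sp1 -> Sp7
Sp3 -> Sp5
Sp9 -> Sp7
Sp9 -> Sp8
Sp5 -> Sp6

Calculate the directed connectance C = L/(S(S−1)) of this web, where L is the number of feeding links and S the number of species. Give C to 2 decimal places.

C = 0.11

The web has S = 10 species and L = 10 feeding links.
C = L / (S(S−1)) = 10 / 90 = 0.1111 ≈ 0.11.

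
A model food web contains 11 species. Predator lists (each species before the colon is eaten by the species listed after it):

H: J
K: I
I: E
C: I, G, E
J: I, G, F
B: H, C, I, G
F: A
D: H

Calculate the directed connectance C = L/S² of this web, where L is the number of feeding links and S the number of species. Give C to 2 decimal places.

C = 0.12

The web has S = 11 species and L = 15 feeding links.
C = L / S² = 15 / 121 = 0.1240 ≈ 0.12.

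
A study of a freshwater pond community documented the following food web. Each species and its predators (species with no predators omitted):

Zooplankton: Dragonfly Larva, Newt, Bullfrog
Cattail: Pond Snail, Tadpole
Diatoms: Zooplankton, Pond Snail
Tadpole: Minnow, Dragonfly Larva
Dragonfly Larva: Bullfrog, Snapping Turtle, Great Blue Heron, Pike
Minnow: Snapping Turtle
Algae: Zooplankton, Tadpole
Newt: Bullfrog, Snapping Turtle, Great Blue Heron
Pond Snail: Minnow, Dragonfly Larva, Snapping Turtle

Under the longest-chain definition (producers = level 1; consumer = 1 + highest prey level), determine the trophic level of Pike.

Trophic level 4

Algae is a producer → level 1.
Zooplankton eats Algae (level 1); other prey at levels: Diatoms 1 → level 2.
Dragonfly Larva eats Zooplankton (level 2); other prey at levels: Pond Snail 2, Tadpole 2 → level 3.
Pike eats Dragonfly Larva → level 4.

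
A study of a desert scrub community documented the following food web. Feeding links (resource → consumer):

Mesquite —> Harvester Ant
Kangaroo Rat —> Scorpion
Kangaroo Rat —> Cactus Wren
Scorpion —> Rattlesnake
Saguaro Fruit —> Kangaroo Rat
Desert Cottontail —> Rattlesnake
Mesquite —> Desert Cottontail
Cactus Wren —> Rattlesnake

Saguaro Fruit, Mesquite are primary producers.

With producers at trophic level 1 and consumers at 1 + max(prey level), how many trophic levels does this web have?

Producers (level 1): Saguaro Fruit, Mesquite.
Saguaro Fruit → Kangaroo Rat → Cactus Wren → Rattlesnake gives Rattlesnake level 4.
No species has a prey at level 4, so no species reaches level 5.

4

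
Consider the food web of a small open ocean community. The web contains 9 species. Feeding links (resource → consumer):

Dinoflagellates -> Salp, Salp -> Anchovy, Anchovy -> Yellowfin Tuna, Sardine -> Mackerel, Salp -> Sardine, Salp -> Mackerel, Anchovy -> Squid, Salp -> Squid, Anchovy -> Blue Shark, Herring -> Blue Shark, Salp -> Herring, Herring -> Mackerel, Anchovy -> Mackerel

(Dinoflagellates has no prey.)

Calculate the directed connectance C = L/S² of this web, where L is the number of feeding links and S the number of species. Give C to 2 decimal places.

The web has S = 9 species and L = 13 feeding links.
C = L / S² = 13 / 81 = 0.1605 ≈ 0.16.

C = 0.16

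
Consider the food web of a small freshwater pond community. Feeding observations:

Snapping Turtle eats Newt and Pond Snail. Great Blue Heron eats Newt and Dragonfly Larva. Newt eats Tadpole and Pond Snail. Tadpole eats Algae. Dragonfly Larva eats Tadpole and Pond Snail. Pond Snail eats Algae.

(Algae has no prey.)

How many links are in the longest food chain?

3 links

One longest chain: Algae → Pond Snail → Newt → Great Blue Heron.
It has 4 species and 3 links.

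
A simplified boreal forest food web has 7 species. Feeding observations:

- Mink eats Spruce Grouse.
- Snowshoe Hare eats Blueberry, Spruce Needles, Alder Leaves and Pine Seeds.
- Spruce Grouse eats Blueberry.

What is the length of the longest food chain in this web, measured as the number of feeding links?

2 links

One longest chain: Blueberry → Spruce Grouse → Mink.
It has 3 species and 2 links.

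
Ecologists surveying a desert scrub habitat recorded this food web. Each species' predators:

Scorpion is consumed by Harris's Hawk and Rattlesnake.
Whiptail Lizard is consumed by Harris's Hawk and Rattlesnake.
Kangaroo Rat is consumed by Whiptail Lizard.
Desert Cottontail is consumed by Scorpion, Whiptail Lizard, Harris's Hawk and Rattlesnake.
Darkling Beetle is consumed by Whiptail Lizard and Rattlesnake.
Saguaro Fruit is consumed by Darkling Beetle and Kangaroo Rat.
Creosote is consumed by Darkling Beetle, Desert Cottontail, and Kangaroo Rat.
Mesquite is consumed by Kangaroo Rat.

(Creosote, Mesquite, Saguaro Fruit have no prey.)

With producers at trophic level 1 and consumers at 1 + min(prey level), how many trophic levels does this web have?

3

Producers (level 1): Creosote, Mesquite, Saguaro Fruit.
Following each consumer down to its lowest-level prey: Creosote → Desert Cottontail → Harris's Hawk (levels 1 through 3).
All prey of Harris's Hawk (Desert Cottontail 2, Scorpion 3, Whiptail Lizard 3) are at level 2 or above, so Harris's Hawk is at level 1 + 2 = 3.
Every consumer has at least one prey at level 2 or below, so none exceeds level 3.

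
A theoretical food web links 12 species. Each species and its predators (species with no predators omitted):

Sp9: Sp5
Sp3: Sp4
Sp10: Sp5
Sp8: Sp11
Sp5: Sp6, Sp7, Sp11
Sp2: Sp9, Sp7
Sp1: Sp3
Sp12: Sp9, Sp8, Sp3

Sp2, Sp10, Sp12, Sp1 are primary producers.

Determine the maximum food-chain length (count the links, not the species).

One longest chain: Sp2 → Sp9 → Sp5 → Sp6.
It has 4 species and 3 links.

3 links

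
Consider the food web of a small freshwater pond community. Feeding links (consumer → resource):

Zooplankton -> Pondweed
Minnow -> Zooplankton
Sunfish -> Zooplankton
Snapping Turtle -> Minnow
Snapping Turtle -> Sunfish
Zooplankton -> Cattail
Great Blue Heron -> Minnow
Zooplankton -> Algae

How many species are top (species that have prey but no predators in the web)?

2

Top species (has prey, but nothing eats it): Great Blue Heron, Snapping Turtle.
Count: 2.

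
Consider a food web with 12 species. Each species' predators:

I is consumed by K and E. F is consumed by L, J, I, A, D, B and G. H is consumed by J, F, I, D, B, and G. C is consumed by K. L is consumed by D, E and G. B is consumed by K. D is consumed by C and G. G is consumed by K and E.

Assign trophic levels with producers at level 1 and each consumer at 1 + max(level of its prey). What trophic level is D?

H is a producer → level 1.
F eats H → level 2.
L eats F → level 3.
D eats L (level 3); other prey at levels: H 1, F 2 → level 4.

Trophic level 4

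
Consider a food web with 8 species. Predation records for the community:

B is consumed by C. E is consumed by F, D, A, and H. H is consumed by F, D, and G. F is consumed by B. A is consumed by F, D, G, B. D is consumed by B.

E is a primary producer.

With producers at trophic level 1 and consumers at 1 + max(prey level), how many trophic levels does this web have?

Producers (level 1): E.
E → A → F → B → C gives C level 5.
No species has a prey at level 5, so no species reaches level 6.

5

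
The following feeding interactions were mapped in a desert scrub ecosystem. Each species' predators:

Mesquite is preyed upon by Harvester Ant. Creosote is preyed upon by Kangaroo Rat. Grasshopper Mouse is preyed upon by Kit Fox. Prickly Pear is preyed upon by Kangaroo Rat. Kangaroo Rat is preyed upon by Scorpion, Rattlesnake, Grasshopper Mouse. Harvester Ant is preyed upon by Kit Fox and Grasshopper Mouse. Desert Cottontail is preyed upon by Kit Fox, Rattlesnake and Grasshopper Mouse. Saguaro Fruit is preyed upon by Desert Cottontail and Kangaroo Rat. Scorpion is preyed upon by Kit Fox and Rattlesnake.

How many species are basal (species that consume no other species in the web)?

4

Basal species (no prey listed): Prickly Pear, Saguaro Fruit, Creosote, Mesquite.
Count: 4.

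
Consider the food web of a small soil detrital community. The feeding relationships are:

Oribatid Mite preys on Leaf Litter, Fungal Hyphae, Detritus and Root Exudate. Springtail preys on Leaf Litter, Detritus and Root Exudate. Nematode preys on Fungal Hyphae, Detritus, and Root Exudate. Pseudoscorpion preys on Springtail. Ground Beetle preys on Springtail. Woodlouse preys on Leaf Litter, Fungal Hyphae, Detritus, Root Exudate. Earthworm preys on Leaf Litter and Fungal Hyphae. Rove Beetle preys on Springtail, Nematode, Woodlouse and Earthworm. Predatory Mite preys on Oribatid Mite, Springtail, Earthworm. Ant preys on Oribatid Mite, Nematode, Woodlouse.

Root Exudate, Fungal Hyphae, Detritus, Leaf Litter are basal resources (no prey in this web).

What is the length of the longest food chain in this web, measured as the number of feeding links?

One longest chain: Root Exudate → Oribatid Mite → Ant.
It has 3 species and 2 links.

2 links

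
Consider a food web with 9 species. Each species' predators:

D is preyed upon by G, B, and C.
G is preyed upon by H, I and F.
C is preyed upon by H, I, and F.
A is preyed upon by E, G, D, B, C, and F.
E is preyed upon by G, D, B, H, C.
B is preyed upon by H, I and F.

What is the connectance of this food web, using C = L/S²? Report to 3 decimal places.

The web has S = 9 species and L = 23 feeding links.
C = L / S² = 23 / 81 = 0.2840 ≈ 0.284.

C = 0.284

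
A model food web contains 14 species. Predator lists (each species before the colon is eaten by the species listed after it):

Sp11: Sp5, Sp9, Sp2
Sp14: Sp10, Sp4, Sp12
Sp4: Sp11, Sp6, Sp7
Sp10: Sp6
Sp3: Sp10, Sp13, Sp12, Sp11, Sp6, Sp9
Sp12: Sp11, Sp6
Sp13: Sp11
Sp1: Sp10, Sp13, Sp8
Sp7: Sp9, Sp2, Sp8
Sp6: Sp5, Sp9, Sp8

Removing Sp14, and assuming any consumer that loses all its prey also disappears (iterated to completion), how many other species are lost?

Remove Sp14.
Round 1: Sp4 (all prey gone) → extinct.
Round 2: Sp7 (all prey gone) → extinct.
No further losses. Total secondary extinctions: 2.

2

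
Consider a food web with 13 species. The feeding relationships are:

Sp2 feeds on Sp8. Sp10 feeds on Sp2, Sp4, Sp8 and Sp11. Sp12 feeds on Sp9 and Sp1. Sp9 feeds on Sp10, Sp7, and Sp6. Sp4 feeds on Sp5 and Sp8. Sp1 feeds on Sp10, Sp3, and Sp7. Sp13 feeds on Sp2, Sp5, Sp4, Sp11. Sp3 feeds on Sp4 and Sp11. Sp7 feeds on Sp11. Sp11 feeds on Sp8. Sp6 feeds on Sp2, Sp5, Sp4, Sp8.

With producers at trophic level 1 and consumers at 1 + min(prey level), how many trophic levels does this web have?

Producers (level 1): Sp8, Sp5.
Following each consumer down to its lowest-level prey: Sp8 → Sp6 → Sp9 → Sp12 (levels 1 through 4).
All prey of Sp12 (Sp9 3, Sp1 3) are at level 3 or above, so Sp12 is at level 1 + 3 = 4.
Every consumer has at least one prey at level 3 or below, so none exceeds level 4.

4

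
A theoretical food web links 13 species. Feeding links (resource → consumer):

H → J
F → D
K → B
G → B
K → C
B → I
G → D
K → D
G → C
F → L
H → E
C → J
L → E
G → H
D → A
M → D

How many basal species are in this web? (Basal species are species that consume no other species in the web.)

4

Basal species (no prey listed): G, K, F, M.
Count: 4.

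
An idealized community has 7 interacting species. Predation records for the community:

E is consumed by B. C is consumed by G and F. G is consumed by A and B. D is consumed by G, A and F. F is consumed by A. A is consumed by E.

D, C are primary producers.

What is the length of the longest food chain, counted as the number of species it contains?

5 species

One longest chain: D → G → A → E → B.
It has 5 species and 4 links.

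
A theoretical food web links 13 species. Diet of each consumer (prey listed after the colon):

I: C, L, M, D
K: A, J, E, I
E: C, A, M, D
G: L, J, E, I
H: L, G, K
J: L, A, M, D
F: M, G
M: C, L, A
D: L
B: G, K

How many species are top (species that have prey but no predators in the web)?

3

Top species (has prey, but nothing eats it): F, B, H.
Count: 3.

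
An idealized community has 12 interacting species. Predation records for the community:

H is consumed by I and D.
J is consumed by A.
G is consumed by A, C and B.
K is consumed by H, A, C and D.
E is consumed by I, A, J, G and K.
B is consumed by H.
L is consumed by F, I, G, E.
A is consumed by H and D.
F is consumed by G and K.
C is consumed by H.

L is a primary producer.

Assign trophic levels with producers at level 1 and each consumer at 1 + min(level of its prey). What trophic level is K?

Trophic level 3

L is a producer → level 1.
E eats L → level 2.
K eats E → level 3.
No prey of K is below level 2, so 3 is the minimum.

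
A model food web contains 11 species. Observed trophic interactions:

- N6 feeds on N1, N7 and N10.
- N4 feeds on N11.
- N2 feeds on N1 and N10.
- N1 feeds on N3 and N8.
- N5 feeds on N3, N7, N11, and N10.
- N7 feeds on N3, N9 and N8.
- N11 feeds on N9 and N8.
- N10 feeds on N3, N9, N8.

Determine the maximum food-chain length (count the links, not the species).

One longest chain: N9 → N10 → N2.
It has 3 species and 2 links.

2 links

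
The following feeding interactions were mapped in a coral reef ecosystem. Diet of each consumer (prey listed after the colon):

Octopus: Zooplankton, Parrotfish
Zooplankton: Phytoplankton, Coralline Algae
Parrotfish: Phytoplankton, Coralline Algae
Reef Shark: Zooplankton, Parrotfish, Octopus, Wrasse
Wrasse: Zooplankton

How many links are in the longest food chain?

One longest chain: Phytoplankton → Zooplankton → Octopus → Reef Shark.
It has 4 species and 3 links.

3 links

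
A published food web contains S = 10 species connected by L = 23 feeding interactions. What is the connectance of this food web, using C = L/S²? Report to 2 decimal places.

The web has S = 10 species and L = 23 feeding links.
C = L / S² = 23 / 100 = 0.2300 ≈ 0.23.

C = 0.23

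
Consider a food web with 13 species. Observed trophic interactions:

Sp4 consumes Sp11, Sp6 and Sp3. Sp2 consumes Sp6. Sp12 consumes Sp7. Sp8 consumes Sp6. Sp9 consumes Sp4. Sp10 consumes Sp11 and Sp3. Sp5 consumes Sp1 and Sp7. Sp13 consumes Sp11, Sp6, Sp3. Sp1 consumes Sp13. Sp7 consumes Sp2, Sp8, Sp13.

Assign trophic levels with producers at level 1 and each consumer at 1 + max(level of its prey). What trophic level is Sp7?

Sp11 is a producer → level 1.
Sp13 eats Sp11 (level 1); other prey at levels: Sp3 1, Sp6 1 → level 2.
Sp7 eats Sp13 (level 2); other prey at levels: Sp2 2, Sp8 2 → level 3.

Trophic level 3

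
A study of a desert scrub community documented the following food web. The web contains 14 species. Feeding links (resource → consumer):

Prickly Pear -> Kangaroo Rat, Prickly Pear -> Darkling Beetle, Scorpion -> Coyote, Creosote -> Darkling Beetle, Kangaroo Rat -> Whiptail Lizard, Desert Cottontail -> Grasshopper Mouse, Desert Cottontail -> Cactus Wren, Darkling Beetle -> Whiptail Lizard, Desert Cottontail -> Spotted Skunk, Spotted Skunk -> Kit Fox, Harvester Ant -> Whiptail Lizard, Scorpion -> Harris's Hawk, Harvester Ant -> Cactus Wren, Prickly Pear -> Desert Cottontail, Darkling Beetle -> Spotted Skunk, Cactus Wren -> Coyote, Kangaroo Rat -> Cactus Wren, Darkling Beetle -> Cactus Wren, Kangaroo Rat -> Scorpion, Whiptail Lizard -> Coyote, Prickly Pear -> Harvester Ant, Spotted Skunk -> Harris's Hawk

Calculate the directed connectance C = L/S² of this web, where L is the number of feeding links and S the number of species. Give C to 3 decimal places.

C = 0.112

The web has S = 14 species and L = 22 feeding links.
C = L / S² = 22 / 196 = 0.1122 ≈ 0.112.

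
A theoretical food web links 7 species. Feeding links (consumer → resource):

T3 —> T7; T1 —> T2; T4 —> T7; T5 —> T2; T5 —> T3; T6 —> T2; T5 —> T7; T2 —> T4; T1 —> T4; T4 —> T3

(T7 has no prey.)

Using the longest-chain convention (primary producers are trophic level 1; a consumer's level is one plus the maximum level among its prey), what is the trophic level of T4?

T7 is a producer → level 1.
T3 eats T7 → level 2.
T4 eats T3 (level 2); other prey at levels: T7 1 → level 3.

Trophic level 3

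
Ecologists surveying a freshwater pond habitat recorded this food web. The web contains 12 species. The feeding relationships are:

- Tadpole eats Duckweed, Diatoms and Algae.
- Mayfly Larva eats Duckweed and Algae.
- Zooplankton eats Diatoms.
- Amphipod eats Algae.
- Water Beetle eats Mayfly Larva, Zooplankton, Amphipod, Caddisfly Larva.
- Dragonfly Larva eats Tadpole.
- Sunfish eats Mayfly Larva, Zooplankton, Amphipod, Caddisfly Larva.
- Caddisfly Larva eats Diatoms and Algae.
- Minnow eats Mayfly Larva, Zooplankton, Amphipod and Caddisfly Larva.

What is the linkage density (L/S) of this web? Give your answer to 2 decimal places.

There are L = 22 links among S = 12 species.
L/S = 22/12 = 1.8333 ≈ 1.83.

L/S = 1.83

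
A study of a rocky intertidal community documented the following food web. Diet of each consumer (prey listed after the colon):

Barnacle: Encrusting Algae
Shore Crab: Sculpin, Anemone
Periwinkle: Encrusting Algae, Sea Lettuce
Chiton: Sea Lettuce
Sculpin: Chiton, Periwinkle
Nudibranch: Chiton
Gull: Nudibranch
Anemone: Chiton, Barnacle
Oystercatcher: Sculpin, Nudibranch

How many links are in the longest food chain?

One longest chain: Sea Lettuce → Chiton → Sculpin → Shore Crab.
It has 4 species and 3 links.

3 links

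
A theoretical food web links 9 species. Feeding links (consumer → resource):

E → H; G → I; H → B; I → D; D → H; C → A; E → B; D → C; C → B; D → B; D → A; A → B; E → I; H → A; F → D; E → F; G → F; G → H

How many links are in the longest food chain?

5 links

One longest chain: B → A → H → D → F → G.
It has 6 species and 5 links.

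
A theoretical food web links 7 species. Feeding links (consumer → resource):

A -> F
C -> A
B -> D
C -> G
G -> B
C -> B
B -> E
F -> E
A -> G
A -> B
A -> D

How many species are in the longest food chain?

5 species

One longest chain: D → B → G → A → C.
It has 5 species and 4 links.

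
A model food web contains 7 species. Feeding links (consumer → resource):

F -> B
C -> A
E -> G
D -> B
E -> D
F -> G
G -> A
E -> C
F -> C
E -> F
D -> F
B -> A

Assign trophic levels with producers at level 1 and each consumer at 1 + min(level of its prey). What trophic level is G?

Trophic level 2

A is a producer → level 1.
G eats A → level 2.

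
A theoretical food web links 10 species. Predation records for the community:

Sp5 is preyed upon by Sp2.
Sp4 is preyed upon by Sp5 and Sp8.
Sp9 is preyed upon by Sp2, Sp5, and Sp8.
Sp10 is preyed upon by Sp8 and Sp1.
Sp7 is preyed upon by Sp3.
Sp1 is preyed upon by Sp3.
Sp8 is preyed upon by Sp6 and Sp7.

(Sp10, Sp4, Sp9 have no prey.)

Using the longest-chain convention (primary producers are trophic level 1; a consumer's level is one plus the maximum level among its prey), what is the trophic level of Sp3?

Sp10 is a producer → level 1.
Sp8 eats Sp10 (level 1); other prey at levels: Sp4 1, Sp9 1 → level 2.
Sp7 eats Sp8 → level 3.
Sp3 eats Sp7 (level 3); other prey at levels: Sp1 2 → level 4.

Trophic level 4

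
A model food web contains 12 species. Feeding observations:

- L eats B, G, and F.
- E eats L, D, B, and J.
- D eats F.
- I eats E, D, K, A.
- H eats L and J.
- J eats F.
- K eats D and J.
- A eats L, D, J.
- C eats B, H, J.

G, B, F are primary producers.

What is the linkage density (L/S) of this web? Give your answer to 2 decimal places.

There are L = 23 links among S = 12 species.
L/S = 23/12 = 1.9167 ≈ 1.92.

L/S = 1.92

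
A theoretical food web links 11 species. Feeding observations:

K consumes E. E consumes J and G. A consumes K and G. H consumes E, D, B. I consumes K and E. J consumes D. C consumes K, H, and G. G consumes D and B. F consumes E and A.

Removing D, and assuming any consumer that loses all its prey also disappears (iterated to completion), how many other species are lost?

1

Remove D.
Round 1: J (all prey gone) → extinct.
No further losses. Total secondary extinctions: 1.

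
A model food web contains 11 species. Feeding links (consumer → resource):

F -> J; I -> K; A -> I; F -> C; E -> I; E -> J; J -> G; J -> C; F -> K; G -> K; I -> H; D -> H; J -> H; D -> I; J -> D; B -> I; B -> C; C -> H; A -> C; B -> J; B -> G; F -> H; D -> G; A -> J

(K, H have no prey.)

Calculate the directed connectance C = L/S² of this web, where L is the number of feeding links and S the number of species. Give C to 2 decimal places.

C = 0.20

The web has S = 11 species and L = 24 feeding links.
C = L / S² = 24 / 121 = 0.1983 ≈ 0.20.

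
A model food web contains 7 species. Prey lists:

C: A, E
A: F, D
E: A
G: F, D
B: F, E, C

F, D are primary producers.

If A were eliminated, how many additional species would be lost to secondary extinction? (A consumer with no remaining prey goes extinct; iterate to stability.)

Remove A.
Round 1: E (all prey gone) → extinct.
Round 2: C (all prey gone) → extinct.
No further losses. Total secondary extinctions: 2.

2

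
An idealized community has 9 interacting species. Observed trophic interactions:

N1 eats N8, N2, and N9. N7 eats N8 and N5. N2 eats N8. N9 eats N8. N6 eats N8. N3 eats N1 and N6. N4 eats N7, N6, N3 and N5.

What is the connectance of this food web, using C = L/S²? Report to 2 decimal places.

The web has S = 9 species and L = 14 feeding links.
C = L / S² = 14 / 81 = 0.1728 ≈ 0.17.

C = 0.17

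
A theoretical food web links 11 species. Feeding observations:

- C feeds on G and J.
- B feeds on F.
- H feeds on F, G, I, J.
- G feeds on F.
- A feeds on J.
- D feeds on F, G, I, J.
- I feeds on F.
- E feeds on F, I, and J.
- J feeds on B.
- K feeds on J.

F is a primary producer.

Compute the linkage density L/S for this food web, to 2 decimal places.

L/S = 1.73

There are L = 19 links among S = 11 species.
L/S = 19/11 = 1.7273 ≈ 1.73.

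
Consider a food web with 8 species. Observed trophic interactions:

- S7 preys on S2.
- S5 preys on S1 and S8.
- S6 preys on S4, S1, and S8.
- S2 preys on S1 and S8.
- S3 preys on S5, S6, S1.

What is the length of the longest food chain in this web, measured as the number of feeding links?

One longest chain: S1 → S2 → S7.
It has 3 species and 2 links.

2 links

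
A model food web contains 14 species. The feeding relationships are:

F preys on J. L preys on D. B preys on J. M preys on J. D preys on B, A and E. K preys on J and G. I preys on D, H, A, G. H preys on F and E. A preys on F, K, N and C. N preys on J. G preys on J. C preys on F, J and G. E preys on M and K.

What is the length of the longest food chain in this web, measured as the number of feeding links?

One longest chain: J → G → C → A → D → L.
It has 6 species and 5 links.

5 links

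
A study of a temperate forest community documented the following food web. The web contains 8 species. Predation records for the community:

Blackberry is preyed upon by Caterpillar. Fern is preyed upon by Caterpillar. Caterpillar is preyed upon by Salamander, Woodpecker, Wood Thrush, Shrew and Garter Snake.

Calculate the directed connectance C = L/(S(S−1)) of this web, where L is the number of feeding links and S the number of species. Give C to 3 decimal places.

C = 0.125

The web has S = 8 species and L = 7 feeding links.
C = L / (S(S−1)) = 7 / 56 = 0.1250 ≈ 0.125.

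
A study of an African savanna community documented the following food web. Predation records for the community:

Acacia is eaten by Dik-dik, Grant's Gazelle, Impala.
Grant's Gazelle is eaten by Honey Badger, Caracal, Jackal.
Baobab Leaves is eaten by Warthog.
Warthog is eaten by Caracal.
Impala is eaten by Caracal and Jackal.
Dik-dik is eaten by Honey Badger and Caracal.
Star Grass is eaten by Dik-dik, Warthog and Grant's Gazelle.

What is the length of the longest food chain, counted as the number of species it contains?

3 species

One longest chain: Star Grass → Dik-dik → Honey Badger.
It has 3 species and 2 links.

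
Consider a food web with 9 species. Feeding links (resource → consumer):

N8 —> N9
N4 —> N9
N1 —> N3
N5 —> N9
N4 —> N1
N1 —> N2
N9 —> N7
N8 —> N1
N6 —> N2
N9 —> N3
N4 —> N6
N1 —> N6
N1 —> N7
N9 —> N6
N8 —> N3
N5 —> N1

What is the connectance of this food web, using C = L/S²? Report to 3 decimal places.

The web has S = 9 species and L = 16 feeding links.
C = L / S² = 16 / 81 = 0.1975 ≈ 0.198.

C = 0.198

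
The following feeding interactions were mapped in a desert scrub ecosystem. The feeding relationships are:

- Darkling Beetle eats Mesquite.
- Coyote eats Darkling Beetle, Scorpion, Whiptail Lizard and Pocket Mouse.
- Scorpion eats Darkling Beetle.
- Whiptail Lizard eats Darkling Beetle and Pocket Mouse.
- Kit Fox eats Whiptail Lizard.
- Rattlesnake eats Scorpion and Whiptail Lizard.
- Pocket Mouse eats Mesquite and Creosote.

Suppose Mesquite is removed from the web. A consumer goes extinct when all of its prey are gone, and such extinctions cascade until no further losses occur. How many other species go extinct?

2

Remove Mesquite.
Round 1: Darkling Beetle (all prey gone) → extinct.
Round 2: Scorpion (all prey gone) → extinct.
No further losses. Total secondary extinctions: 2.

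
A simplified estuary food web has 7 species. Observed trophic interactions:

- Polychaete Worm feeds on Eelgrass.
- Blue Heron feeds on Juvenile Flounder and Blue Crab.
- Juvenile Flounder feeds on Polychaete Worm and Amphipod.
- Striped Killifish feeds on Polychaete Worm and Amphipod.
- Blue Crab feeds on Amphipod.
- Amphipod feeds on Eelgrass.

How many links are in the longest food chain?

One longest chain: Eelgrass → Amphipod → Blue Crab → Blue Heron.
It has 4 species and 3 links.

3 links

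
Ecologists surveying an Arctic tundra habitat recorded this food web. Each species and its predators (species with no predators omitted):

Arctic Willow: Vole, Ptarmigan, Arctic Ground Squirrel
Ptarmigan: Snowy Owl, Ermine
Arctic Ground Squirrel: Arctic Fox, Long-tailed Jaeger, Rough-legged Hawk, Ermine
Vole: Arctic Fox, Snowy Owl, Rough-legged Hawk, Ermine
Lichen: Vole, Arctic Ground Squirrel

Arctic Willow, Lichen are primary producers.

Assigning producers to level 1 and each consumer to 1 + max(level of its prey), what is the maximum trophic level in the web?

Producers (level 1): Arctic Willow, Lichen.
Arctic Willow → Arctic Ground Squirrel → Long-tailed Jaeger gives Long-tailed Jaeger level 3.
No species has a prey at level 3, so no species reaches level 4.

3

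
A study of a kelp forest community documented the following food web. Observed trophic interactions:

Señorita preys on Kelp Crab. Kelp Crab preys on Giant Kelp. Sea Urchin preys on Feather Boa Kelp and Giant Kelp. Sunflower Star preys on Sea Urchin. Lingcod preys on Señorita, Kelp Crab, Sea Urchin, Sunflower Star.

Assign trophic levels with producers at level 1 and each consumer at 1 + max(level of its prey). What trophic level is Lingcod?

Trophic level 4

Feather Boa Kelp is a producer → level 1.
Sea Urchin eats Feather Boa Kelp (level 1); other prey at levels: Giant Kelp 1 → level 2.
Sunflower Star eats Sea Urchin → level 3.
Lingcod eats Sunflower Star (level 3); other prey at levels: Sea Urchin 2, Kelp Crab 2, Señorita 3 → level 4.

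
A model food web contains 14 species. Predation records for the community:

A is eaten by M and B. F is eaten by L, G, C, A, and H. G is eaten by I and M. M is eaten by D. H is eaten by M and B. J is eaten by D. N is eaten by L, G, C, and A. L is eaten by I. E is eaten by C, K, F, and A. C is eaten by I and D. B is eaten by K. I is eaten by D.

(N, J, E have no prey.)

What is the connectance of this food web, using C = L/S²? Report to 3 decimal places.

C = 0.133

The web has S = 14 species and L = 26 feeding links.
C = L / S² = 26 / 196 = 0.1327 ≈ 0.133.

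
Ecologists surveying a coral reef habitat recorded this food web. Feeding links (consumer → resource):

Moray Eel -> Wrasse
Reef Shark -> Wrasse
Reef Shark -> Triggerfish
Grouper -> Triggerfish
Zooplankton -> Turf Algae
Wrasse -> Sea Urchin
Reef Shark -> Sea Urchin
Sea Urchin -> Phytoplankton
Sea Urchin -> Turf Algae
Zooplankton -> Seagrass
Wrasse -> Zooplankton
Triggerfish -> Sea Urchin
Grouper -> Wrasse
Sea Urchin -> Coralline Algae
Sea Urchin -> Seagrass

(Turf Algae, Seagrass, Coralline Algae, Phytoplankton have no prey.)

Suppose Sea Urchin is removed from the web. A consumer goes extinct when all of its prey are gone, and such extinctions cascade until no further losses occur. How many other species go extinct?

Remove Sea Urchin.
Round 1: Triggerfish (all prey gone) → extinct.
No further losses. Total secondary extinctions: 1.

1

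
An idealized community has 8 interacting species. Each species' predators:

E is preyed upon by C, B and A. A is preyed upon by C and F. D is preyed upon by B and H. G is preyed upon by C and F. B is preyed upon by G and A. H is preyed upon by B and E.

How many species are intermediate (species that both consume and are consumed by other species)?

Intermediate species (has both prey and predators): H, E, B, A, G.
Count: 5.

5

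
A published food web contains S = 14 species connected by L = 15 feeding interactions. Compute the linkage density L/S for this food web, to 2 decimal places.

There are L = 15 links among S = 14 species.
L/S = 15/14 = 1.0714 ≈ 1.07.

L/S = 1.07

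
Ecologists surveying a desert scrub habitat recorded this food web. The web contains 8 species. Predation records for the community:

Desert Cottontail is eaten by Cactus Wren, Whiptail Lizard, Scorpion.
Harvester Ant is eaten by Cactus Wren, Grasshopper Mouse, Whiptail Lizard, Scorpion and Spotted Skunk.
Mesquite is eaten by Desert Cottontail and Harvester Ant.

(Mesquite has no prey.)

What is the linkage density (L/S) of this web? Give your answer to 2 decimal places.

There are L = 10 links among S = 8 species.
L/S = 10/8 = 1.2500 ≈ 1.25.

L/S = 1.25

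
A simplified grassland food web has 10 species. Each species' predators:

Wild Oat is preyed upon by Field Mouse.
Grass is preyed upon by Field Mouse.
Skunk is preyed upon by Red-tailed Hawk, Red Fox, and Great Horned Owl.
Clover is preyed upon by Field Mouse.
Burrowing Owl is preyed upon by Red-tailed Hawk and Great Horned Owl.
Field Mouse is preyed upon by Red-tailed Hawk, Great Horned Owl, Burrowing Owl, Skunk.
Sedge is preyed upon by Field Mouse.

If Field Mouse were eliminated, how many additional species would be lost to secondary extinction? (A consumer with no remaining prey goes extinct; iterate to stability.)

Remove Field Mouse.
Round 1: Skunk (all prey gone), Burrowing Owl (all prey gone) → extinct.
Round 2: Red-tailed Hawk (all prey gone), Red Fox (all prey gone), Great Horned Owl (all prey gone) → extinct.
No further losses. Total secondary extinctions: 5.

5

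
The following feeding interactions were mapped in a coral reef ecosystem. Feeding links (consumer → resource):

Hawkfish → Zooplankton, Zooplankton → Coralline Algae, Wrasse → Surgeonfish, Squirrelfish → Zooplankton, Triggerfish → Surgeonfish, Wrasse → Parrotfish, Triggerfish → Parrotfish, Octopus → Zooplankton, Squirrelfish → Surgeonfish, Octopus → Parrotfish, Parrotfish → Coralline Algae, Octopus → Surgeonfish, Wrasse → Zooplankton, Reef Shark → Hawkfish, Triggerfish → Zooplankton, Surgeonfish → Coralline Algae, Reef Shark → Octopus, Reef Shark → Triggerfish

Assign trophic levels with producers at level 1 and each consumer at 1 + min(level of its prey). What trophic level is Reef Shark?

Trophic level 4

Coralline Algae is a producer → level 1.
Zooplankton eats Coralline Algae → level 2.
Hawkfish eats Zooplankton → level 3.
Reef Shark eats Hawkfish → level 4.
No prey of Reef Shark is below level 3, so 4 is the minimum.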